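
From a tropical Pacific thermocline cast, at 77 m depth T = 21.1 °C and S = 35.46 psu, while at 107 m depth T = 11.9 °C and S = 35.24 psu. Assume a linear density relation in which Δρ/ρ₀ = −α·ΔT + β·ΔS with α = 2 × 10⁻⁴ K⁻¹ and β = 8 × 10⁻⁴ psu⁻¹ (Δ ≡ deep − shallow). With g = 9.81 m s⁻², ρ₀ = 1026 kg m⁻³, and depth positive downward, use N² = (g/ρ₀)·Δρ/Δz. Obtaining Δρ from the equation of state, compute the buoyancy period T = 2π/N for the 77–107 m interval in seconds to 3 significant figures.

269 s

ΔT = -9.2 K, ΔS = -0.22 psu (deep − shallow).
Δρ/ρ₀ = −αΔT + βΔS = 1.84 × 10⁻³ − 1.76 × 10⁻⁴ = 1.664 × 10⁻³, so Δρ ≈ 1.707 kg m⁻³.
N² = (g/ρ₀)·Δρ/Δz = g·(Δρ/ρ₀)/Δz = 9.81 × 1.664 × 10⁻³ / 30 = 5.4413 × 10⁻⁴ s⁻².
N = √(5.4413 × 10⁻⁴) = 0.023327 rad s⁻¹ → T = 2π/N = 269.35 s ≈ 269 s.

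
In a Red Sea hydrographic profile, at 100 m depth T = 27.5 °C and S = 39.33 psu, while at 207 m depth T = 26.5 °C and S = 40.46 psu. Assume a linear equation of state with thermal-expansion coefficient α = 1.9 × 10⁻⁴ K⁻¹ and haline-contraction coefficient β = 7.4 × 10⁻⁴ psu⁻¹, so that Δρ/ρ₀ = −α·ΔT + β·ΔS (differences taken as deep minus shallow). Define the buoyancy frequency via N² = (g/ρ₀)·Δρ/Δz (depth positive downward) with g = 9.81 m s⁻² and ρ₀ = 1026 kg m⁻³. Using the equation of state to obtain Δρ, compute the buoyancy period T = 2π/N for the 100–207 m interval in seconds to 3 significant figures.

ΔT = -1.0 K, ΔS = +1.13 psu (deep − shallow).
Δρ/ρ₀ = −αΔT + βΔS = 1.90 × 10⁻⁴ + 8.362 × 10⁻⁴ = 1.0262 × 10⁻³, so Δρ ≈ 1.053 kg m⁻³.
N² = (g/ρ₀)·Δρ/Δz = g·(Δρ/ρ₀)/Δz = 9.81 × 1.0262 × 10⁻³ / 107 = 9.4084 × 10⁻⁵ s⁻².
N = √(9.4084 × 10⁻⁵) = 9.6997 × 10⁻³ rad s⁻¹ → T = 2π/N = 647.77 s ≈ 648 s.

648 s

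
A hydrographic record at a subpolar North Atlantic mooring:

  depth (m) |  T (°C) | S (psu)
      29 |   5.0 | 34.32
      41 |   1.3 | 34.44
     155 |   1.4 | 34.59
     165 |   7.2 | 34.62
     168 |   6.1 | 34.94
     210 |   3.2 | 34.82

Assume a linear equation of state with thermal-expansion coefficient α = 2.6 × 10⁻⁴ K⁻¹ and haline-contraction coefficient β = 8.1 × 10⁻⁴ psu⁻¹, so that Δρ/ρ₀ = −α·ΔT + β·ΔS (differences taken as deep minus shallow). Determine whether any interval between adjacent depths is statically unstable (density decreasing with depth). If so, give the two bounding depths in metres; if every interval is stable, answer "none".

Evaluate Δρ/ρ₀ = −αΔT + βΔS across each adjacent pair:
  29–41 m: −αΔT+βΔS = −(2.6 × 10⁻⁴)(-3.7)+(8.1 × 10⁻⁴)(+0.12) = 1.1 × 10⁻³ → stable
  41–155 m: −αΔT+βΔS = −(2.6 × 10⁻⁴)(+0.1)+(8.1 × 10⁻⁴)(+0.15) = 9.5 × 10⁻⁵ → stable
  155–165 m: −αΔT+βΔS = −(2.6 × 10⁻⁴)(+5.8)+(8.1 × 10⁻⁴)(+0.03) = -1.5 × 10⁻³ → UNSTABLE
  165–168 m: −αΔT+βΔS = −(2.6 × 10⁻⁴)(-1.1)+(8.1 × 10⁻⁴)(+0.32) = 5.5 × 10⁻⁴ → stable
  168–210 m: −αΔT+βΔS = −(2.6 × 10⁻⁴)(-2.9)+(8.1 × 10⁻⁴)(-0.12) = 6.6 × 10⁻⁴ → stable
The 155–165 m interval has Δρ < 0: lighter water underlies denser water.

155–165 m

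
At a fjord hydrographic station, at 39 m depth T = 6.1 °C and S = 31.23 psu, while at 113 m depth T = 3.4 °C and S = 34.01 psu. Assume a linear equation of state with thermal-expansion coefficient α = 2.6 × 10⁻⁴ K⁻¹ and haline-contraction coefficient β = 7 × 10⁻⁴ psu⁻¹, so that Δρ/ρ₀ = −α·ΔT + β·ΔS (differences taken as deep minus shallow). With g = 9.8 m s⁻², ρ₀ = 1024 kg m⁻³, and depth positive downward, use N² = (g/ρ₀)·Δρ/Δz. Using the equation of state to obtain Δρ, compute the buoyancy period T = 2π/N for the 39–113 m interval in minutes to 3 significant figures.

ΔT = -2.7 K, ΔS = +2.78 psu (deep − shallow).
Δρ/ρ₀ = −αΔT + βΔS = 7.02 × 10⁻⁴ + 1.946 × 10⁻³ = 2.648 × 10⁻³, so Δρ ≈ 2.712 kg m⁻³.
N² = (g/ρ₀)·Δρ/Δz = g·(Δρ/ρ₀)/Δz = 9.8 × 2.648 × 10⁻³ / 74 = 3.5068 × 10⁻⁴ s⁻².
N = √(3.5068 × 10⁻⁴) = 0.018726 rad s⁻¹ → T = 2π/N = 335.53 s = 5.5922 min ≈ 5.59 min.

5.59 min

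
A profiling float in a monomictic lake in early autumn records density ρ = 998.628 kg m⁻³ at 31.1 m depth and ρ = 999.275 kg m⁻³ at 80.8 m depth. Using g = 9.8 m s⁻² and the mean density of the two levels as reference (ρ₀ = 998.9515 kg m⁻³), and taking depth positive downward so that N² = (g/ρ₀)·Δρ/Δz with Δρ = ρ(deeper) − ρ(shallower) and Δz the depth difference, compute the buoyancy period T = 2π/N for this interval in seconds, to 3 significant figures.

Δρ = 999.275 − 998.628 = 0.647 kg m⁻³ over Δz = 80.8 − 31.1 = 49.7 m.
N² = (9.8/998.9515) × (0.647/49.7) = 1.2771 × 10⁻⁴ s⁻².
N = √(1.2771 × 10⁻⁴) = 0.011301 rad s⁻¹, so T = 2π/N = 555.98 s ≈ 556 s.
Since Δρ > 0 the layer is stably stratified.

556 s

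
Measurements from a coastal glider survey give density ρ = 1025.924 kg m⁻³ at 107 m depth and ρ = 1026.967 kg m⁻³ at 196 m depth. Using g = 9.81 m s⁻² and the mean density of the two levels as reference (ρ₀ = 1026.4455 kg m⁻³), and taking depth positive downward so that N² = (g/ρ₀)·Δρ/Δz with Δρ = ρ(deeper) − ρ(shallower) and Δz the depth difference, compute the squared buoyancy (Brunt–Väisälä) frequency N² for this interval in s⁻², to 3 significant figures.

1.12 × 10⁻⁴ s⁻²

Δρ = 1026.967 − 1025.924 = 1.043 kg m⁻³ over Δz = 196 − 107 = 89 m.
N² = (9.81/1026.4455) × (1.043/89) = 1.1200 × 10⁻⁴ s⁻² ≈ 1.12 × 10⁻⁴ s⁻².
N² > 0, so the interval is statically stable.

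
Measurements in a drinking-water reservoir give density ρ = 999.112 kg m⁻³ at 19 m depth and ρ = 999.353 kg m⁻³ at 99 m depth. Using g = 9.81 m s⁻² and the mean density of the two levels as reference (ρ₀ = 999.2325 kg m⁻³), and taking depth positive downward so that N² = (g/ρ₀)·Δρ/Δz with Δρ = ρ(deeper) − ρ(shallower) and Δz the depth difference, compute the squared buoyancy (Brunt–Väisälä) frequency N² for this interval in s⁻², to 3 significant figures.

2.96 × 10⁻⁵ s⁻²

Δρ = 999.353 − 999.112 = 0.241 kg m⁻³ over Δz = 99 − 19 = 80 m.
N² = (9.81/999.2325) × (0.241/80) = 2.9575 × 10⁻⁵ s⁻² ≈ 2.96 × 10⁻⁵ s⁻².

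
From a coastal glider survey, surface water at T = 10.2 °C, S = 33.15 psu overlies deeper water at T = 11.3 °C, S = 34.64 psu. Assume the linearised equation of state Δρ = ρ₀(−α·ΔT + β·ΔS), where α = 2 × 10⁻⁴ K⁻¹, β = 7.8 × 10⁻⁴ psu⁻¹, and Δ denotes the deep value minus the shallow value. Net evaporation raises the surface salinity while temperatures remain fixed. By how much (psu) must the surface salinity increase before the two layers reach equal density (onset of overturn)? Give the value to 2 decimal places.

1.21 psu

Neutral buoyancy requires −α(T_deep − T_surf) + β(S_deep − S_surf′) = 0.
S_surf′ = S_deep − (α/β)·ΔT = 34.64 − (2 × 10⁻⁴/7.8 × 10⁻⁴)·(+1.1) = 34.3579 psu.
Increase required: 34.3579 − 33.15 = 1.2079 psu.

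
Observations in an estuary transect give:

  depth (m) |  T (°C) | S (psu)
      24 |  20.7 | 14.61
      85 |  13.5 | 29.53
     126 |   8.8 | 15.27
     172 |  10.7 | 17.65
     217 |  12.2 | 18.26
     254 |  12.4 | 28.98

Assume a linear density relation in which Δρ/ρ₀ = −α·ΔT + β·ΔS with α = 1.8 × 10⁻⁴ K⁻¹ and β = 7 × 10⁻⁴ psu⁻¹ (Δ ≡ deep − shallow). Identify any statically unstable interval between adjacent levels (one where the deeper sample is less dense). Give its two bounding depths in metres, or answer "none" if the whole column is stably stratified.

Evaluate Δρ/ρ₀ = −αΔT + βΔS across each adjacent pair:
  24–85 m: −αΔT+βΔS = −(1.8 × 10⁻⁴)(-7.2)+(7 × 10⁻⁴)(+14.92) = 0.012 → stable
  85–126 m: −αΔT+βΔS = −(1.8 × 10⁻⁴)(-4.7)+(7 × 10⁻⁴)(-14.26) = -9.1 × 10⁻³ → UNSTABLE
  126–172 m: −αΔT+βΔS = −(1.8 × 10⁻⁴)(+1.9)+(7 × 10⁻⁴)(+2.38) = 1.3 × 10⁻³ → stable
  172–217 m: −αΔT+βΔS = −(1.8 × 10⁻⁴)(+1.5)+(7 × 10⁻⁴)(+0.61) = 1.6 × 10⁻⁴ → stable
  217–254 m: −αΔT+βΔS = −(1.8 × 10⁻⁴)(+0.2)+(7 × 10⁻⁴)(+10.72) = 7.5 × 10⁻³ → stable
The 85–126 m interval has Δρ < 0: lighter water underlies denser water.

85–126 m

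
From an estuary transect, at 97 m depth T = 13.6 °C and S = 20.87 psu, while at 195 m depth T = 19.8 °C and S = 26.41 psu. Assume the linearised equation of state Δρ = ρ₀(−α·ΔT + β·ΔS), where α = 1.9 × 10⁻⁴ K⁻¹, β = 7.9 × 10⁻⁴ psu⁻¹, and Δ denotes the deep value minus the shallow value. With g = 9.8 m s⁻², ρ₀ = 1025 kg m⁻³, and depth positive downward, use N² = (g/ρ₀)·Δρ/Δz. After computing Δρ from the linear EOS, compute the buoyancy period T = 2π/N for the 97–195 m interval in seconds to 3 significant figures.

ΔT = +6.2 K, ΔS = +5.54 psu (deep − shallow).
Δρ/ρ₀ = −αΔT + βΔS = -1.178 × 10⁻³ + 4.3766 × 10⁻³ = 3.1986 × 10⁻³, so Δρ ≈ 3.279 kg m⁻³.
N² = (g/ρ₀)·Δρ/Δz = g·(Δρ/ρ₀)/Δz = 9.8 × 3.1986 × 10⁻³ / 98 = 3.1986 × 10⁻⁴ s⁻².
N = √(3.1986 × 10⁻⁴) = 0.017885 rad s⁻¹ → T = 2π/N = 351.31 s ≈ 351 s.

351 s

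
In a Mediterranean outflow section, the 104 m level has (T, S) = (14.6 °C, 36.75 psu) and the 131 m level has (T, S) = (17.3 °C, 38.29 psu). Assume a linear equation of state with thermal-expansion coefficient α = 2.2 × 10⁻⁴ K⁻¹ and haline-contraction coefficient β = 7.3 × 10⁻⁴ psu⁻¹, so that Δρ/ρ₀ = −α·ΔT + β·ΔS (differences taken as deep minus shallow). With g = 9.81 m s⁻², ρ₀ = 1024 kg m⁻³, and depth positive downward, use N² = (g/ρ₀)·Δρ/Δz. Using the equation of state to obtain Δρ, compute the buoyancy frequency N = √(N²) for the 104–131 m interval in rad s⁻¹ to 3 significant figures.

ΔT = +2.7 K, ΔS = +1.54 psu (deep − shallow).
Δρ/ρ₀ = −αΔT + βΔS = -5.94 × 10⁻⁴ + 1.1242 × 10⁻³ = 5.302 × 10⁻⁴, so Δρ ≈ 0.5429 kg m⁻³.
N² = (g/ρ₀)·Δρ/Δz = g·(Δρ/ρ₀)/Δz = 9.81 × 5.302 × 10⁻⁴ / 27 = 1.9264 × 10⁻⁴ s⁻².
N = √(1.9264 × 10⁻⁴) = 0.013879 rad s⁻¹ ≈ 0.0139 rad s⁻¹.

0.0139 rad s⁻¹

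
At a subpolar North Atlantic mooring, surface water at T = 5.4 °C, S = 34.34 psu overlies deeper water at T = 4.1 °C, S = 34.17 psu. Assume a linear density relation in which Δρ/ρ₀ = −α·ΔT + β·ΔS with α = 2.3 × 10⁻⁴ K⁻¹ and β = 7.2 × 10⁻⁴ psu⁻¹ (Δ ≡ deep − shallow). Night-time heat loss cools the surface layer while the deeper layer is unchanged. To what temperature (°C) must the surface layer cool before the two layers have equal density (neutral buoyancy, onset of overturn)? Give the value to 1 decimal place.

4.6 °C

Neutral buoyancy requires Δρ = 0, i.e. −α(T_deep − T_surf′) + β(S_deep − S_surf) = 0.
T_surf′ = T_deep − (β/α)·ΔS = 4.1 − (7.2 × 10⁻⁴/2.3 × 10⁻⁴)·(-0.17) = 4.632 °C.
Cooling required: 5.4 − (4.632) = 0.768 °C.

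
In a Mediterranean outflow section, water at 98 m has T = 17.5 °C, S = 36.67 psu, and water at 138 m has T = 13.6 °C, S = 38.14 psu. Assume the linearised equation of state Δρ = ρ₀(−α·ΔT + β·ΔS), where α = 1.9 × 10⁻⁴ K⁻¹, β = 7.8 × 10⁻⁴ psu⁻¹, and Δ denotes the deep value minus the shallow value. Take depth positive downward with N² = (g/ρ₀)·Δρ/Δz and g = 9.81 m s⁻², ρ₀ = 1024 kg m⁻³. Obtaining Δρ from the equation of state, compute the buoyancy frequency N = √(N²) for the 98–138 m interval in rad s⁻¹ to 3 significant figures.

ΔT = -3.9 K, ΔS = +1.47 psu (deep − shallow).
Δρ/ρ₀ = −αΔT + βΔS = 7.41 × 10⁻⁴ + 1.1466 × 10⁻³ = 1.8876 × 10⁻³, so Δρ ≈ 1.933 kg m⁻³.
N² = (g/ρ₀)·Δρ/Δz = g·(Δρ/ρ₀)/Δz = 9.81 × 1.8876 × 10⁻³ / 40 = 4.6293 × 10⁻⁴ s⁻².
N = √(4.6293 × 10⁻⁴) = 0.021516 rad s⁻¹ ≈ 0.0215 rad s⁻¹.

0.0215 rad s⁻¹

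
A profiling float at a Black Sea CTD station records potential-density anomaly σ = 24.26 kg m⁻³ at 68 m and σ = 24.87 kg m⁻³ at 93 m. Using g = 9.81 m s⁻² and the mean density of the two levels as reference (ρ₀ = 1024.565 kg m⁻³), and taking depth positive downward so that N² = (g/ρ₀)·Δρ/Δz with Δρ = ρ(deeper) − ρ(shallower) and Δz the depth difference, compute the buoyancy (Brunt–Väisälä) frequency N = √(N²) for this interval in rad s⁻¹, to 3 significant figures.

0.0153 rad s⁻¹

Δρ = 1024.87 − 1024.26 = 0.61 kg m⁻³ over Δz = 93 − 68 = 25 m.
N² = (9.81/1024.565) × (0.61/25) = 2.3363 × 10⁻⁴ s⁻².
N = √(2.3363 × 10⁻⁴) = 0.015285 rad s⁻¹ ≈ 0.0153 rad s⁻¹.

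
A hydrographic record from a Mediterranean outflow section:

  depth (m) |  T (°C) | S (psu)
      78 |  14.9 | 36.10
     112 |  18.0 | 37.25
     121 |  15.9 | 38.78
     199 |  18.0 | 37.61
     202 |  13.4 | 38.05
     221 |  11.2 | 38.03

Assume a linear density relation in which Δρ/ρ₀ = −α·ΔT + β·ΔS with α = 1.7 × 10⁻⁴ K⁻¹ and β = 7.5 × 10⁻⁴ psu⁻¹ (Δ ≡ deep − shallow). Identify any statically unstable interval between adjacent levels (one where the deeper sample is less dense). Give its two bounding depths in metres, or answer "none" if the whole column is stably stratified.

Evaluate Δρ/ρ₀ = −αΔT + βΔS across each adjacent pair:
  78–112 m: −αΔT+βΔS = −(1.7 × 10⁻⁴)(+3.1)+(7.5 × 10⁻⁴)(+1.15) = 3.4 × 10⁻⁴ → stable
  112–121 m: −αΔT+βΔS = −(1.7 × 10⁻⁴)(-2.1)+(7.5 × 10⁻⁴)(+1.53) = 1.5 × 10⁻³ → stable
  121–199 m: −αΔT+βΔS = −(1.7 × 10⁻⁴)(+2.1)+(7.5 × 10⁻⁴)(-1.17) = -1.2 × 10⁻³ → UNSTABLE
  199–202 m: −αΔT+βΔS = −(1.7 × 10⁻⁴)(-4.6)+(7.5 × 10⁻⁴)(+0.44) = 1.1 × 10⁻³ → stable
  202–221 m: −αΔT+βΔS = −(1.7 × 10⁻⁴)(-2.2)+(7.5 × 10⁻⁴)(-0.02) = 3.6 × 10⁻⁴ → stable
The 121–199 m interval has Δρ < 0: lighter water underlies denser water.

121–199 m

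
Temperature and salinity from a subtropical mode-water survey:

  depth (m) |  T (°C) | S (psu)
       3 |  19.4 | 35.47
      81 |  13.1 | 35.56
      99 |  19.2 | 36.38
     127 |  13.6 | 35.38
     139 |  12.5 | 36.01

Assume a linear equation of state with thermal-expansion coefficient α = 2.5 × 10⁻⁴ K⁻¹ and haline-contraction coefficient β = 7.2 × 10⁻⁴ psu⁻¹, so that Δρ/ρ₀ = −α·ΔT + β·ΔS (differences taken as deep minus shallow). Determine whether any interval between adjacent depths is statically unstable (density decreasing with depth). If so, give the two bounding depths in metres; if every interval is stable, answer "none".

Evaluate Δρ/ρ₀ = −αΔT + βΔS across each adjacent pair:
  3–81 m: −αΔT+βΔS = −(2.5 × 10⁻⁴)(-6.3)+(7.2 × 10⁻⁴)(+0.09) = 1.6 × 10⁻³ → stable
  81–99 m: −αΔT+βΔS = −(2.5 × 10⁻⁴)(+6.1)+(7.2 × 10⁻⁴)(+0.82) = -9.3 × 10⁻⁴ → UNSTABLE
  99–127 m: −αΔT+βΔS = −(2.5 × 10⁻⁴)(-5.6)+(7.2 × 10⁻⁴)(-1.00) = 6.8 × 10⁻⁴ → stable
  127–139 m: −αΔT+βΔS = −(2.5 × 10⁻⁴)(-1.1)+(7.2 × 10⁻⁴)(+0.63) = 7.3 × 10⁻⁴ → stable
The 81–99 m interval has Δρ < 0: lighter water underlies denser water.

81–99 m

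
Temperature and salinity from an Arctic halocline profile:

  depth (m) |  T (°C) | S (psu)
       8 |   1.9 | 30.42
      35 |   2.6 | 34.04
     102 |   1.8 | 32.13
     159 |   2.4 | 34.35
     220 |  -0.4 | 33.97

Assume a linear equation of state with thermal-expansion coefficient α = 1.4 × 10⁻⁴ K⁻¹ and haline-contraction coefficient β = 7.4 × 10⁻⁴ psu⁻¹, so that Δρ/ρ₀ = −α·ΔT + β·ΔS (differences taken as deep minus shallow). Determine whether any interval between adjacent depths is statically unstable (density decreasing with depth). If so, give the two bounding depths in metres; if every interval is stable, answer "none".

Evaluate Δρ/ρ₀ = −αΔT + βΔS across each adjacent pair:
  8–35 m: −αΔT+βΔS = −(1.4 × 10⁻⁴)(+0.7)+(7.4 × 10⁻⁴)(+3.62) = 2.6 × 10⁻³ → stable
  35–102 m: −αΔT+βΔS = −(1.4 × 10⁻⁴)(-0.8)+(7.4 × 10⁻⁴)(-1.91) = -1.3 × 10⁻³ → UNSTABLE
  102–159 m: −αΔT+βΔS = −(1.4 × 10⁻⁴)(+0.6)+(7.4 × 10⁻⁴)(+2.22) = 1.6 × 10⁻³ → stable
  159–220 m: −αΔT+βΔS = −(1.4 × 10⁻⁴)(-2.8)+(7.4 × 10⁻⁴)(-0.38) = 1.1 × 10⁻⁴ → stable
The 35–102 m interval has Δρ < 0: lighter water underlies denser water.

35–102 m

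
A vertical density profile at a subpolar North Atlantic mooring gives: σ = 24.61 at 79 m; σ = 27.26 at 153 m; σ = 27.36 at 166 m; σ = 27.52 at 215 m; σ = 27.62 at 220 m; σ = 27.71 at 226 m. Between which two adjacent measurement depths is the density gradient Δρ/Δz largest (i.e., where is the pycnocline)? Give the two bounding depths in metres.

79–153 m

Compute the density gradient over each adjacent pair:
  79–153 m: Δρ/Δz = 2.65/74 = 0.036 kg m⁻⁴
  153–166 m: Δρ/Δz = 0.10/13 = 7.7 × 10⁻³ kg m⁻⁴
  166–215 m: Δρ/Δz = 0.16/49 = 3.3 × 10⁻³ kg m⁻⁴
  215–220 m: Δρ/Δz = 0.10/5 = 0.020 kg m⁻⁴
  220–226 m: Δρ/Δz = 0.09/6 = 0.015 kg m⁻⁴
The largest gradient is in the 79–153 m interval — the pycnocline.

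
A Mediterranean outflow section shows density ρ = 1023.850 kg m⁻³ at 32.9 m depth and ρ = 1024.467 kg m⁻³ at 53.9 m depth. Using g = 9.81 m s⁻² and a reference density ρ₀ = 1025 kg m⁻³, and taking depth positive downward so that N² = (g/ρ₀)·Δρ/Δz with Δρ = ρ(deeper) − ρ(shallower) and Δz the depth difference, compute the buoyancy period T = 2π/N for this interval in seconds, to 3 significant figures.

Δρ = 1024.467 − 1023.850 = 0.617 kg m⁻³ over Δz = 53.9 − 32.9 = 21 m.
N² = (9.81/1025) × (0.617/21) = 2.8120 × 10⁻⁴ s⁻².
N = √(2.8120 × 10⁻⁴) = 0.016769 rad s⁻¹, so T = 2π/N = 374.69 s ≈ 375 s.

375 s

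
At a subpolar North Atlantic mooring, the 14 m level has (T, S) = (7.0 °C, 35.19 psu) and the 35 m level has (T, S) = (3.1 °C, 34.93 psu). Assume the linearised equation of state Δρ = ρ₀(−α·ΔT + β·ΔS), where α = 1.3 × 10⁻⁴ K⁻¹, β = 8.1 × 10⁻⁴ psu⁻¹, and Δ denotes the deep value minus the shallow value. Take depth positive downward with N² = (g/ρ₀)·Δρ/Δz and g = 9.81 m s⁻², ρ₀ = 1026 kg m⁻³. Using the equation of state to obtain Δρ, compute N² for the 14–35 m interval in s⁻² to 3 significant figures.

1.38 × 10⁻⁴ s⁻²

ΔT = -3.9 K, ΔS = -0.26 psu (deep − shallow).
Δρ/ρ₀ = −αΔT + βΔS = 5.07 × 10⁻⁴ − 2.106 × 10⁻⁴ = 2.964 × 10⁻⁴, so Δρ ≈ 0.3041 kg m⁻³.
N² = (g/ρ₀)·Δρ/Δz = g·(Δρ/ρ₀)/Δz = 9.81 × 2.964 × 10⁻⁴ / 21 = 1.3846 × 10⁻⁴ s⁻² ≈ 1.38 × 10⁻⁴ s⁻².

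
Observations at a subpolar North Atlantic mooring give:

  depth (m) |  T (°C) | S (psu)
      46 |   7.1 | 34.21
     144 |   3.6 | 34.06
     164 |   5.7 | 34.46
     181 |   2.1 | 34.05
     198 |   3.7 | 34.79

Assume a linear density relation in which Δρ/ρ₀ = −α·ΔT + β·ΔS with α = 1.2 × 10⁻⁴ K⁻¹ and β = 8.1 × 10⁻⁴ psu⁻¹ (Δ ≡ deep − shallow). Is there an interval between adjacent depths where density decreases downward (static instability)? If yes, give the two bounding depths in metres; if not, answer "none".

none

Evaluate Δρ/ρ₀ = −αΔT + βΔS across each adjacent pair:
  46–144 m: −αΔT+βΔS = −(1.2 × 10⁻⁴)(-3.5)+(8.1 × 10⁻⁴)(-0.15) = 3.0 × 10⁻⁴ → stable
  144–164 m: −αΔT+βΔS = −(1.2 × 10⁻⁴)(+2.1)+(8.1 × 10⁻⁴)(+0.40) = 7.2 × 10⁻⁵ → stable
  164–181 m: −αΔT+βΔS = −(1.2 × 10⁻⁴)(-3.6)+(8.1 × 10⁻⁴)(-0.41) = 1.0 × 10⁻⁴ → stable
  181–198 m: −αΔT+βΔS = −(1.2 × 10⁻⁴)(+1.6)+(8.1 × 10⁻⁴)(+0.74) = 4.1 × 10⁻⁴ → stable
Every interval has Δρ > 0: the column is stably stratified throughout.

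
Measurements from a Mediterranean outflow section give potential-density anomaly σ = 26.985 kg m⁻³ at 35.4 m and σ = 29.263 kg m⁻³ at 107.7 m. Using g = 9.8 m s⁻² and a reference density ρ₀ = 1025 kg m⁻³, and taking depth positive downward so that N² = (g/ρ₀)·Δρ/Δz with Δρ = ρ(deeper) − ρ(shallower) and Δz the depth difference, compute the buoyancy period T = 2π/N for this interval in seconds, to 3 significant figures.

Δρ = 1029.263 − 1026.985 = 2.278 kg m⁻³ over Δz = 107.7 − 35.4 = 72.3 m.
N² = (9.8/1025) × (2.278/72.3) = 3.0124 × 10⁻⁴ s⁻².
N = √(3.0124 × 10⁻⁴) = 0.017356 rad s⁻¹, so T = 2π/N = 362.02 s ≈ 362 s.

362 s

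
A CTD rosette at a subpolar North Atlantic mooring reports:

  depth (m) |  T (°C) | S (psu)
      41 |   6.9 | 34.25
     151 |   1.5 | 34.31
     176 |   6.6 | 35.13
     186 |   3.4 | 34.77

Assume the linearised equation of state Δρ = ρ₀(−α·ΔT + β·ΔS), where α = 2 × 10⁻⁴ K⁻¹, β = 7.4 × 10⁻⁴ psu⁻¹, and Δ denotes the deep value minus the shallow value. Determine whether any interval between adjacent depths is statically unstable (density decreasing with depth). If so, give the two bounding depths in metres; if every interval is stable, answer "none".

Evaluate Δρ/ρ₀ = −αΔT + βΔS across each adjacent pair:
  41–151 m: −αΔT+βΔS = −(2 × 10⁻⁴)(-5.4)+(7.4 × 10⁻⁴)(+0.06) = 1.1 × 10⁻³ → stable
  151–176 m: −αΔT+βΔS = −(2 × 10⁻⁴)(+5.1)+(7.4 × 10⁻⁴)(+0.82) = -4.1 × 10⁻⁴ → UNSTABLE
  176–186 m: −αΔT+βΔS = −(2 × 10⁻⁴)(-3.2)+(7.4 × 10⁻⁴)(-0.36) = 3.7 × 10⁻⁴ → stable
The 151–176 m interval has Δρ < 0: lighter water underlies denser water.

151–176 m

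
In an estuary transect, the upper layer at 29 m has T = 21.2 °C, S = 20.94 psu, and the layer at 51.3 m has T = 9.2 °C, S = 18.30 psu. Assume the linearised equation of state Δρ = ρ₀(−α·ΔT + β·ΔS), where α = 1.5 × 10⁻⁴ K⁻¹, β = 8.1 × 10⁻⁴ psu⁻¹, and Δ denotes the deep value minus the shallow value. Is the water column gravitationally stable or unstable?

unstable

ΔT = 9.2 − 21.2 = -12.0 K and ΔS = 18.30 − 20.94 = -2.64 psu (deep − shallow).
−αΔT = 1.80 × 10⁻³; βΔS = -2.1384 × 10⁻³; sum Δρ/ρ₀ = -3.384 × 10⁻⁴.
Δρ/ρ₀ < 0, so Δρ < 0: deeper water is lighter → statically unstable; the column would overturn.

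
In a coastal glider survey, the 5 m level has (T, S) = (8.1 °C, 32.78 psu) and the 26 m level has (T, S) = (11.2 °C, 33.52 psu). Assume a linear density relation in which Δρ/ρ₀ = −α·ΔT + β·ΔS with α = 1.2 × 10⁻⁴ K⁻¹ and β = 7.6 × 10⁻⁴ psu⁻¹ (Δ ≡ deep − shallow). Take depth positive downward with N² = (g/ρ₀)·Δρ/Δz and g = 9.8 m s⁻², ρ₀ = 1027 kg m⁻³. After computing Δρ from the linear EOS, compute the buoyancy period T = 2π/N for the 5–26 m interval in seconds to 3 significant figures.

667 s

ΔT = +3.1 K, ΔS = +0.74 psu (deep − shallow).
Δρ/ρ₀ = −αΔT + βΔS = -3.72 × 10⁻⁴ + 5.624 × 10⁻⁴ = 1.904 × 10⁻⁴, so Δρ ≈ 0.1955 kg m⁻³.
N² = (g/ρ₀)·Δρ/Δz = g·(Δρ/ρ₀)/Δz = 9.8 × 1.904 × 10⁻⁴ / 21 = 8.8853 × 10⁻⁵ s⁻².
N = √(8.8853 × 10⁻⁵) = 9.4262 × 10⁻³ rad s⁻¹ → T = 2π/N = 666.57 s ≈ 667 s.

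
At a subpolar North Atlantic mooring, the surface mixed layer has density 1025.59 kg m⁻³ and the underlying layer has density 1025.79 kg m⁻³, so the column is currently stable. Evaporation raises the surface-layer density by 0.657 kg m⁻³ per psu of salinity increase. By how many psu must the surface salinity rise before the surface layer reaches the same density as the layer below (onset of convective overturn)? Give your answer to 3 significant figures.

Density deficit of the surface layer: 1025.79 − 1025.59 = 0.2 kg m⁻³.
Required change = 0.2 / 0.657 = 0.304 psu.

0.304 psu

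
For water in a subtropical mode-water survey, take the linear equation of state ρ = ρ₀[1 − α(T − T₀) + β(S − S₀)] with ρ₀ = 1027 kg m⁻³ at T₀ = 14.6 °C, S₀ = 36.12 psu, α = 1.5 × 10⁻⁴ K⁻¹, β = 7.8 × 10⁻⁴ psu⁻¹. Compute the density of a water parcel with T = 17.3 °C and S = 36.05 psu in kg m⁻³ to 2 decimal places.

T − T₀ = +2.7 K, S − S₀ = -0.07 psu.
Bracket = 1 − α·(+2.7) + β·(-0.07) = 1 + (-4.596 × 10⁻⁴) = 0.9995404.
ρ = 1027 × 0.9995404 = 1026.53 kg m⁻³.

1026.53 kg m⁻³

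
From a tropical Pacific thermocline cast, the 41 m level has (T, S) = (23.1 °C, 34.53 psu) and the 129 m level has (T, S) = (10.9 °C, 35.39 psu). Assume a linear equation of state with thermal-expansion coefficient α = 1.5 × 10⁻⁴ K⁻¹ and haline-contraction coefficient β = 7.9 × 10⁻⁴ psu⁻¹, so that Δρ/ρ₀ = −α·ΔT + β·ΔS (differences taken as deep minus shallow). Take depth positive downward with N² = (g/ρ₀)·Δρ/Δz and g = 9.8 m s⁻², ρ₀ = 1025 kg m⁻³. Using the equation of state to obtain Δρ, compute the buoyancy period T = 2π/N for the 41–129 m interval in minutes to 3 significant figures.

6.26 min

ΔT = -12.2 K, ΔS = +0.86 psu (deep − shallow).
Δρ/ρ₀ = −αΔT + βΔS = 1.83 × 10⁻³ + 6.794 × 10⁻⁴ = 2.5094 × 10⁻³, so Δρ ≈ 2.572 kg m⁻³.
N² = (g/ρ₀)·Δρ/Δz = g·(Δρ/ρ₀)/Δz = 9.8 × 2.5094 × 10⁻³ / 88 = 2.7946 × 10⁻⁴ s⁻².
N = √(2.7946 × 10⁻⁴) = 0.016717 rad s⁻¹ → T = 2π/N = 375.86 s = 6.2643 min ≈ 6.26 min.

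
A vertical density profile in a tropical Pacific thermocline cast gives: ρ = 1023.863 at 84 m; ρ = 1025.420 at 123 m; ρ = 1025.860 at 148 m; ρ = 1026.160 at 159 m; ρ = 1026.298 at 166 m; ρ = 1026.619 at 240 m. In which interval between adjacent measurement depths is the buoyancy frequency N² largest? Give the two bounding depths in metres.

84–123 m

Compute the density gradient over each adjacent pair:
  84–123 m: Δρ/Δz = 1.557/39 = 0.040 kg m⁻⁴
  123–148 m: Δρ/Δz = 0.440/25 = 0.018 kg m⁻⁴
  148–159 m: Δρ/Δz = 0.300/11 = 0.027 kg m⁻⁴
  159–166 m: Δρ/Δz = 0.138/7 = 0.020 kg m⁻⁴
  166–240 m: Δρ/Δz = 0.321/74 = 4.3 × 10⁻³ kg m⁻⁴
The largest gradient is in the 84–123 m interval — the pycnocline.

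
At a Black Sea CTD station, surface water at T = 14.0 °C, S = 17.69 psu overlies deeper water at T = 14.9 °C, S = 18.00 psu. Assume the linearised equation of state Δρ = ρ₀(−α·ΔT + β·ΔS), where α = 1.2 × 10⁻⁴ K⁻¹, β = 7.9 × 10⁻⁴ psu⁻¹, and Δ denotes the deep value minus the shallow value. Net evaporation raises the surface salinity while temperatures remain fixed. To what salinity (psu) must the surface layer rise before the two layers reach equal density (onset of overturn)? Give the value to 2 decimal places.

17.86 psu

Neutral buoyancy requires −α(T_deep − T_surf) + β(S_deep − S_surf′) = 0.
S_surf′ = S_deep − (α/β)·ΔT = 18.00 − (1.2 × 10⁻⁴/7.9 × 10⁻⁴)·(+0.9) = 17.8633 psu.
Increase required: 17.8633 − 17.69 = 0.1733 psu.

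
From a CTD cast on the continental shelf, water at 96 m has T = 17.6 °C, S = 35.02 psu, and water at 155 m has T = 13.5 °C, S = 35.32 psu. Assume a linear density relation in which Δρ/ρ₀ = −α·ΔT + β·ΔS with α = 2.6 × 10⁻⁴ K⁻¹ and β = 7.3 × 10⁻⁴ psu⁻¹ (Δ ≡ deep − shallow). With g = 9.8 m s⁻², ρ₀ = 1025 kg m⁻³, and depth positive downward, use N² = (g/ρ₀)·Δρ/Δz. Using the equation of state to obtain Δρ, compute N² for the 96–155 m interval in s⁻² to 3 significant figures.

2.13 × 10⁻⁴ s⁻²

ΔT = -4.1 K, ΔS = +0.30 psu (deep − shallow).
Δρ/ρ₀ = −αΔT + βΔS = 1.066 × 10⁻³ + 2.19 × 10⁻⁴ = 1.285 × 10⁻³, so Δρ ≈ 1.317 kg m⁻³.
N² = (g/ρ₀)·Δρ/Δz = g·(Δρ/ρ₀)/Δz = 9.8 × 1.285 × 10⁻³ / 59 = 2.1344 × 10⁻⁴ s⁻² ≈ 2.13 × 10⁻⁴ s⁻².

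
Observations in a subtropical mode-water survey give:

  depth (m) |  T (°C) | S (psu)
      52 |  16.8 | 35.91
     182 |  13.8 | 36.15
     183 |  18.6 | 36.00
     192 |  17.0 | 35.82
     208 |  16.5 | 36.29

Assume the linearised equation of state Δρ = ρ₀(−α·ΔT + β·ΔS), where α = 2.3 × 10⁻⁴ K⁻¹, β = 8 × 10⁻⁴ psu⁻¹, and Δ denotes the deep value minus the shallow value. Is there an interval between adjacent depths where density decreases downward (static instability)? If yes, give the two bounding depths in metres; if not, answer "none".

182–183 m

Evaluate Δρ/ρ₀ = −αΔT + βΔS across each adjacent pair:
  52–182 m: −αΔT+βΔS = −(2.3 × 10⁻⁴)(-3.0)+(8 × 10⁻⁴)(+0.24) = 8.8 × 10⁻⁴ → stable
  182–183 m: −αΔT+βΔS = −(2.3 × 10⁻⁴)(+4.8)+(8 × 10⁻⁴)(-0.15) = -1.2 × 10⁻³ → UNSTABLE
  183–192 m: −αΔT+βΔS = −(2.3 × 10⁻⁴)(-1.6)+(8 × 10⁻⁴)(-0.18) = 2.2 × 10⁻⁴ → stable
  192–208 m: −αΔT+βΔS = −(2.3 × 10⁻⁴)(-0.5)+(8 × 10⁻⁴)(+0.47) = 4.9 × 10⁻⁴ → stable
The 182–183 m interval has Δρ < 0: lighter water underlies denser water.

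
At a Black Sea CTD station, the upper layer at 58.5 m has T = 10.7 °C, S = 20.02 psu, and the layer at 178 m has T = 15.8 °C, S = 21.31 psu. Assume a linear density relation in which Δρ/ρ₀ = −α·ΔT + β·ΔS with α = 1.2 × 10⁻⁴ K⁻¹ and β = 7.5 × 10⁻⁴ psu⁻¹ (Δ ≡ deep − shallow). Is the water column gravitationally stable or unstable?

ΔT = 15.8 − 10.7 = +5.1 K and ΔS = 21.31 − 20.02 = +1.29 psu (deep − shallow).
−αΔT = -6.12 × 10⁻⁴; βΔS = 9.675 × 10⁻⁴; sum Δρ/ρ₀ = 3.555 × 10⁻⁴.
Δρ/ρ₀ > 0, so Δρ > 0: deeper water is denser → statically stable.

stable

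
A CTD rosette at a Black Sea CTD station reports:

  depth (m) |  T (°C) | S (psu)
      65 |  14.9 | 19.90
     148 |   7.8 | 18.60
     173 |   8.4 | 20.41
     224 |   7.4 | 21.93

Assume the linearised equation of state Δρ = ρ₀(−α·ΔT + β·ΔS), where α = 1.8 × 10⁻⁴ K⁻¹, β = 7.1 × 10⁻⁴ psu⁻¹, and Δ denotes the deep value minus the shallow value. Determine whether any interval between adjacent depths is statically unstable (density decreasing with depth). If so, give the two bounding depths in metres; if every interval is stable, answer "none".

Evaluate Δρ/ρ₀ = −αΔT + βΔS across each adjacent pair:
  65–148 m: −αΔT+βΔS = −(1.8 × 10⁻⁴)(-7.1)+(7.1 × 10⁻⁴)(-1.30) = 3.5 × 10⁻⁴ → stable
  148–173 m: −αΔT+βΔS = −(1.8 × 10⁻⁴)(+0.6)+(7.1 × 10⁻⁴)(+1.81) = 1.2 × 10⁻³ → stable
  173–224 m: −αΔT+βΔS = −(1.8 × 10⁻⁴)(-1.0)+(7.1 × 10⁻⁴)(+1.52) = 1.3 × 10⁻³ → stable
Every interval has Δρ > 0: the column is stably stratified throughout.

none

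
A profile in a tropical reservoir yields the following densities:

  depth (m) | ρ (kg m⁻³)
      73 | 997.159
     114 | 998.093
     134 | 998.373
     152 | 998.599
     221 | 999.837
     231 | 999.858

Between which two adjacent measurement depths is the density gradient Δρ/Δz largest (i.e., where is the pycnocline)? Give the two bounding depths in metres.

Compute the density gradient over each adjacent pair:
  73–114 m: Δρ/Δz = 0.934/41 = 0.023 kg m⁻⁴
  114–134 m: Δρ/Δz = 0.280/20 = 0.014 kg m⁻⁴
  134–152 m: Δρ/Δz = 0.226/18 = 0.013 kg m⁻⁴
  152–221 m: Δρ/Δz = 1.238/69 = 0.018 kg m⁻⁴
  221–231 m: Δρ/Δz = 0.021/10 = 2.1 × 10⁻³ kg m⁻⁴
The largest gradient is in the 73–114 m interval — the pycnocline.

73–114 m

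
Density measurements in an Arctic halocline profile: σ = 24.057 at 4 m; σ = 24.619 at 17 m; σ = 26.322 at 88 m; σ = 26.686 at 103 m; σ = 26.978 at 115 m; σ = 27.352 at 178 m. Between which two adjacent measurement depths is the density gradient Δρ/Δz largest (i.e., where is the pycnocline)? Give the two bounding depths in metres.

4–17 m

Compute the density gradient over each adjacent pair:
  4–17 m: Δρ/Δz = 0.562/13 = 0.043 kg m⁻⁴
  17–88 m: Δρ/Δz = 1.703/71 = 0.024 kg m⁻⁴
  88–103 m: Δρ/Δz = 0.364/15 = 0.024 kg m⁻⁴
  103–115 m: Δρ/Δz = 0.292/12 = 0.024 kg m⁻⁴
  115–178 m: Δρ/Δz = 0.374/63 = 5.9 × 10⁻³ kg m⁻⁴
The largest gradient is in the 4–17 m interval — the pycnocline.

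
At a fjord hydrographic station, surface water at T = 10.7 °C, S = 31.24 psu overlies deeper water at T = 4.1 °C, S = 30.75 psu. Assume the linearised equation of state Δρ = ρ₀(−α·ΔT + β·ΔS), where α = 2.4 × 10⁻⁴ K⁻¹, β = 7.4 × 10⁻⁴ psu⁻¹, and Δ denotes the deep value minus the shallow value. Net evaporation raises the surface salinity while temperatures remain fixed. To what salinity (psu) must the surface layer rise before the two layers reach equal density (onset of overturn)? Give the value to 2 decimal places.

32.89 psu

Neutral buoyancy requires −α(T_deep − T_surf) + β(S_deep − S_surf′) = 0.
S_surf′ = S_deep − (α/β)·ΔT = 30.75 − (2.4 × 10⁻⁴/7.4 × 10⁻⁴)·(-6.6) = 32.8905 psu.
Increase required: 32.8905 − 31.24 = 1.6505 psu.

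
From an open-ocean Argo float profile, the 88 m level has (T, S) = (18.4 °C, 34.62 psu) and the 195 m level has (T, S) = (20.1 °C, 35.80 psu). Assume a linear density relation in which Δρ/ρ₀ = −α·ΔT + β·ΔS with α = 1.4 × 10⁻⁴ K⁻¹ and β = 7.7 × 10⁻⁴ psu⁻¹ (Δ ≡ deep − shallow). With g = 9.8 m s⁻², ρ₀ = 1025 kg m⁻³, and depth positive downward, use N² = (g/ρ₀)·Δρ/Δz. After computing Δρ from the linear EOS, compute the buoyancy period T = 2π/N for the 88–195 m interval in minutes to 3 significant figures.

ΔT = +1.7 K, ΔS = +1.18 psu (deep − shallow).
Δρ/ρ₀ = −αΔT + βΔS = -2.38 × 10⁻⁴ + 9.086 × 10⁻⁴ = 6.706 × 10⁻⁴, so Δρ ≈ 0.6874 kg m⁻³.
N² = (g/ρ₀)·Δρ/Δz = g·(Δρ/ρ₀)/Δz = 9.8 × 6.706 × 10⁻⁴ / 107 = 6.1419 × 10⁻⁵ s⁻².
N = √(6.1419 × 10⁻⁵) = 7.8370 × 10⁻³ rad s⁻¹ → T = 2π/N = 801.73 s = 13.362 min ≈ 13.4 min.

13.4 min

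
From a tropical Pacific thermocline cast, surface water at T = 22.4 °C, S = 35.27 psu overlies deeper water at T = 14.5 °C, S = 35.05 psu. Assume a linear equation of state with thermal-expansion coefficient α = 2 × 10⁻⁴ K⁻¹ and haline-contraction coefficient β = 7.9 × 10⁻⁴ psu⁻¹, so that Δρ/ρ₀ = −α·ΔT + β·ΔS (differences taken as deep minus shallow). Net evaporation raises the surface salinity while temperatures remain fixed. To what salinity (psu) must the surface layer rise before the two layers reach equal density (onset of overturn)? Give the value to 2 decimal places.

37.05 psu

Neutral buoyancy requires −α(T_deep − T_surf) + β(S_deep − S_surf′) = 0.
S_surf′ = S_deep − (α/β)·ΔT = 35.05 − (2 × 10⁻⁴/7.9 × 10⁻⁴)·(-7.9) = 37.0500 psu.
Increase required: 37.0500 − 35.27 = 1.7800 psu.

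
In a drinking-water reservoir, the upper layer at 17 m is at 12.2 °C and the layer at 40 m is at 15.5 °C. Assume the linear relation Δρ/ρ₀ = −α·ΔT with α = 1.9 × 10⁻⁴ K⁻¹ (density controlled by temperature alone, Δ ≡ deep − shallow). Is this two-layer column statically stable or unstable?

unstable

ΔT = 15.5 − 12.2 = +3.3 K, so Δρ/ρ₀ = −αΔT = -6.27 × 10⁻⁴.
Δρ/ρ₀ < 0, so Δρ < 0: deeper water is lighter → statically unstable; the column would overturn.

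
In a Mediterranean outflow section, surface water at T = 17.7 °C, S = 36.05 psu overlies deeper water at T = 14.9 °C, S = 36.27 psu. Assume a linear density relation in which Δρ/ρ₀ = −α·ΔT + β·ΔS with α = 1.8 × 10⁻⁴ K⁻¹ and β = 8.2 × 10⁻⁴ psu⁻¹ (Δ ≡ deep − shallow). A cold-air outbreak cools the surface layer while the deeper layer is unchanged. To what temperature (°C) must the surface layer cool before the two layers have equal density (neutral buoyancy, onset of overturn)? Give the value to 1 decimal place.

Neutral buoyancy requires Δρ = 0, i.e. −α(T_deep − T_surf′) + β(S_deep − S_surf) = 0.
T_surf′ = T_deep − (β/α)·ΔS = 14.9 − (8.2 × 10⁻⁴/1.8 × 10⁻⁴)·(+0.22) = 13.898 °C.
Cooling required: 17.7 − (13.898) = 3.802 °C.

13.9 °C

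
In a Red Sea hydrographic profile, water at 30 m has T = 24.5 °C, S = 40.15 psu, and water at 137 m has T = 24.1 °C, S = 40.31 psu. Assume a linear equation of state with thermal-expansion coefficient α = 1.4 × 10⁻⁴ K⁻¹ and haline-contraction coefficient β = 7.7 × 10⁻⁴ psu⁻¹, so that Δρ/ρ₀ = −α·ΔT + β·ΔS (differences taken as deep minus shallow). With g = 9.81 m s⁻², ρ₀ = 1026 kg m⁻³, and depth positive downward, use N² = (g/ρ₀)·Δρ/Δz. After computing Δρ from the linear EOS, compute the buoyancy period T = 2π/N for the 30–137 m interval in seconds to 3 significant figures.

ΔT = -0.4 K, ΔS = +0.16 psu (deep − shallow).
Δρ/ρ₀ = −αΔT + βΔS = 5.60 × 10⁻⁵ + 1.232 × 10⁻⁴ = 1.792 × 10⁻⁴, so Δρ ≈ 0.1839 kg m⁻³.
N² = (g/ρ₀)·Δρ/Δz = g·(Δρ/ρ₀)/Δz = 9.81 × 1.792 × 10⁻⁴ / 107 = 1.6429 × 10⁻⁵ s⁻².
N = √(1.6429 × 10⁻⁵) = 4.0533 × 10⁻³ rad s⁻¹ → T = 2π/N = 1.5501 × 10³ s ≈ 1.55 × 10³ s.

1.55 × 10³ s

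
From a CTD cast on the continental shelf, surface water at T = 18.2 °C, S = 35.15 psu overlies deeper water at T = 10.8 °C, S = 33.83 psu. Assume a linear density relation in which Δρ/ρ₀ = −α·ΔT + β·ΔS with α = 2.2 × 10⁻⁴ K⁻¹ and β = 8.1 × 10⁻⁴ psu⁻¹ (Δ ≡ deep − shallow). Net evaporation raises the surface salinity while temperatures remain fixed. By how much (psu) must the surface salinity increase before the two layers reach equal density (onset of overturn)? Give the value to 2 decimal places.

0.69 psu

Neutral buoyancy requires −α(T_deep − T_surf) + β(S_deep − S_surf′) = 0.
S_surf′ = S_deep − (α/β)·ΔT = 33.83 − (2.2 × 10⁻⁴/8.1 × 10⁻⁴)·(-7.4) = 35.8399 psu.
Increase required: 35.8399 − 35.15 = 0.6899 psu.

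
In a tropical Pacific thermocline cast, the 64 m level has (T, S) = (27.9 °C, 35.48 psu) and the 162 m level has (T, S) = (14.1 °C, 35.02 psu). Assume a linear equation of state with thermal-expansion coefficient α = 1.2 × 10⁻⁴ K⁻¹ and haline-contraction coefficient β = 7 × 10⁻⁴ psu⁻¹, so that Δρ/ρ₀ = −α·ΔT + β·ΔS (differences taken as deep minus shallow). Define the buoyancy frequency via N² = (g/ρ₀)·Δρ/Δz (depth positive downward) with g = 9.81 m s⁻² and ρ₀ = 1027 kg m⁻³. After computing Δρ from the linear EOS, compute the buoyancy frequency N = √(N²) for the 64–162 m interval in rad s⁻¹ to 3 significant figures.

ΔT = -13.8 K, ΔS = -0.46 psu (deep − shallow).
Δρ/ρ₀ = −αΔT + βΔS = 1.656 × 10⁻³ − 3.22 × 10⁻⁴ = 1.334 × 10⁻³, so Δρ ≈ 1.370 kg m⁻³.
N² = (g/ρ₀)·Δρ/Δz = g·(Δρ/ρ₀)/Δz = 9.81 × 1.334 × 10⁻³ / 98 = 1.3354 × 10⁻⁴ s⁻².
N = √(1.3354 × 10⁻⁴) = 0.011556 rad s⁻¹ ≈ 0.0116 rad s⁻¹.

0.0116 rad s⁻¹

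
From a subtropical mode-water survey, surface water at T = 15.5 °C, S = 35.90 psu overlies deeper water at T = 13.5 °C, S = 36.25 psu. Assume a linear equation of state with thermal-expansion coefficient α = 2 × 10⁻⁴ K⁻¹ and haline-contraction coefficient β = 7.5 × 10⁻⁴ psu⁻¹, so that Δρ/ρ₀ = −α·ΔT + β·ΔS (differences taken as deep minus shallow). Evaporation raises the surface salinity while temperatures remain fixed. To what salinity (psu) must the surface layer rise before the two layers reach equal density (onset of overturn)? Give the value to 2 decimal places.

Neutral buoyancy requires −α(T_deep − T_surf) + β(S_deep − S_surf′) = 0.
S_surf′ = S_deep − (α/β)·ΔT = 36.25 − (2 × 10⁻⁴/7.5 × 10⁻⁴)·(-2.0) = 36.7833 psu.
Increase required: 36.7833 − 35.90 = 0.8833 psu.

36.78 psu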